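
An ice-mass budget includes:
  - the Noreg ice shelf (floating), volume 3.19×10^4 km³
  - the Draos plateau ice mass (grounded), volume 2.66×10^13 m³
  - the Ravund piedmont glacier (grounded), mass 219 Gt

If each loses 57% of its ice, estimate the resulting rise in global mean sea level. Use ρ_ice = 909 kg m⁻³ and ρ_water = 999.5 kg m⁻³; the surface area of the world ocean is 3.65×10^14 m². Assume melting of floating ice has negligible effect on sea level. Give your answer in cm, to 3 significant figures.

≈ 3.81 cm

The Noreg ice shelf is floating and already displaces its own weight of water, so its melt adds essentially nothing to sea level.
Draos: 0.57 × 2.66×10^13 m³ × (909/999.5) = 1.379×10^13 m³ of water.
Ravund: 0.57 × 219 Gt = 1.248×10^14 kg; dividing by ρ_w = 999.5 kg m⁻³ gives 1.249×10^11 m³ of water.
Total added water ≈ 1.391×10^13 m³ over 3.65×10^14 m² → Δh = 0.0381 m = 3.81 cm.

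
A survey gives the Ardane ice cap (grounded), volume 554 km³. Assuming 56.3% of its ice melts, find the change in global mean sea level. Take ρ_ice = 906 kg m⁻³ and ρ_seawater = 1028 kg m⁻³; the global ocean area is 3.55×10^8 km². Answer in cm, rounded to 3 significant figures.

≈ 0.0774 cm

Ardane: 0.563 × 554 km³ × (906/1028) = 274.9 km³ of water.
Spread over 3.55×10^14 m² of ocean, Δh = 2.749×10^11 / 3.55×10^14 = 7.74×10^-4 m = 0.0774 cm.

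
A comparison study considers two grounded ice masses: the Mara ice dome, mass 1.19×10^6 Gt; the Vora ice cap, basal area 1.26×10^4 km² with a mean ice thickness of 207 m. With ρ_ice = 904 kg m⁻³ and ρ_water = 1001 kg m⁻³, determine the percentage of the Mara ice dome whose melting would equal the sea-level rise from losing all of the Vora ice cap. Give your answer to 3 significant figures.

Equal sea-level rise means equal mass of meltwater, i.e. equal mass of ice lost.
Ice mass of Vora: 2.358×10^15 kg; ice mass of Mara: 1.190×10^18 kg.
Fraction required = 2.358×10^15 / 1.190×10^18 = 1.98×10^-3 → 0.198 %.

≈ 0.198 %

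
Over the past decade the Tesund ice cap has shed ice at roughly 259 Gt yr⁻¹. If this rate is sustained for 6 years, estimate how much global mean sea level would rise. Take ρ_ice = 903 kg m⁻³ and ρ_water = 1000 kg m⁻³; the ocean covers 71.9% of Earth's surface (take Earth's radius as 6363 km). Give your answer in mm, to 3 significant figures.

≈ 4.25 mm

Total mass lost = 259 Gt/yr × 6 yr = 1554 Gt = 1.554×10^15 kg.
ρ_w = 1000 kg m⁻³, so water volume = 1.554×10^15 / 1000 = 1.554×10^12 m³.
Δh = 1.554×10^12 / 3.66×10^14 = 4.25×10^-3 m = 4.25 mm.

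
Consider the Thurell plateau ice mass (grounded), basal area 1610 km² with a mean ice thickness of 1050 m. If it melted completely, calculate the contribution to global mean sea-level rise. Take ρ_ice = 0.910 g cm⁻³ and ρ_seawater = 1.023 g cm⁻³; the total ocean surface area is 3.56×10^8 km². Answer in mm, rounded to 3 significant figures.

≈ 4.22 mm

Thurell: ice volume = 1610 km² × 1050 m = 1690 km³; 1690 × (910/1023) = 1504 km³ of water.
Spread over 3.56×10^14 m² of ocean, Δh = 1.504×10^12 / 3.56×10^14 = 4.22×10^-3 m = 4.22 mm.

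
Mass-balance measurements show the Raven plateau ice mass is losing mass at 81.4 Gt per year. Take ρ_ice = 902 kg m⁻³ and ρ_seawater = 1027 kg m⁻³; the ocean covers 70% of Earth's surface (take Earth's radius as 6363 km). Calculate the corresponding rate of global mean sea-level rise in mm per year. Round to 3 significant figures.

≈ 0.223 mm/yr

ρ_w = 1027 kg m⁻³. Annual water volume added = 81.4 Gt / ρ_w = 8.140×10^13 kg / 1027 kg m⁻³ = 7.926×10^10 m³.
Δh per year = 7.926×10^10 / 3.56×10^14 = 2.23×10^-4 m = 0.223 mm.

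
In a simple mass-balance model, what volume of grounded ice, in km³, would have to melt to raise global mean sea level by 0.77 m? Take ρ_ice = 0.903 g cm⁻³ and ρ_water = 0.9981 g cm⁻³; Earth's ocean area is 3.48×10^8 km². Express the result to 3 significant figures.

≈ 2.96×10^5 km³

Required water volume = Δh × A = 0.77 m × 3.48×10^14 m² = 2.680×10^14 m³ = 2.680×10^5 km³.
Ice volume = water volume × ρ_w/ρ_ice = 2.680×10^5 × 998.1/903 = 2.96×10^5 km³.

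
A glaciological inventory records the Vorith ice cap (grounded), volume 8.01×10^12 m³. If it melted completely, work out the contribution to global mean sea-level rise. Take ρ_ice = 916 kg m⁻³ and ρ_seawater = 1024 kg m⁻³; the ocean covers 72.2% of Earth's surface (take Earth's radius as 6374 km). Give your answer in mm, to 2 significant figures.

Vorith: 8.01×10^12 m³ × (916/1024) = 7.165×10^12 m³ of water.
Spread over 3.69×10^14 m² of ocean, Δh = 7.165×10^12 / 3.69×10^14 = 0.0194 m = 19 mm.

≈ 19 mm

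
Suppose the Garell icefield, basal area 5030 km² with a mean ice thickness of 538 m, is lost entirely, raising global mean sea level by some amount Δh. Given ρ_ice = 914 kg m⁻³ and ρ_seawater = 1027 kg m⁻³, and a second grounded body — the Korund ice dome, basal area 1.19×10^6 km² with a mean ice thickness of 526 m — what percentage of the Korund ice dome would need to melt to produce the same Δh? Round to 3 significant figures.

≈ 0.432 %

Equal sea-level rise means equal mass of meltwater, i.e. equal mass of ice lost.
Ice mass of Garell: 2.473×10^15 kg; ice mass of Korund: 5.721×10^17 kg.
Fraction required = 2.473×10^15 / 5.721×10^17 = 4.32×10^-3 → 0.432 %.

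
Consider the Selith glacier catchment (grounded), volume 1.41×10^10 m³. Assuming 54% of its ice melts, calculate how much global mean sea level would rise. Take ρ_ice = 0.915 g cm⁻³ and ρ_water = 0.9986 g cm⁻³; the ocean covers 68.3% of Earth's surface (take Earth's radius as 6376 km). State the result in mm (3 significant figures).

Selith: 0.54 × 1.41×10^10 m³ × (915/998.6) = 6.977×10^9 m³ of water.
Spread over 3.49×10^14 m² of ocean, Δh = 6.977×10^9 / 3.49×10^14 = 2.00×10^-5 m = 0.0200 mm.

≈ 0.0200 mm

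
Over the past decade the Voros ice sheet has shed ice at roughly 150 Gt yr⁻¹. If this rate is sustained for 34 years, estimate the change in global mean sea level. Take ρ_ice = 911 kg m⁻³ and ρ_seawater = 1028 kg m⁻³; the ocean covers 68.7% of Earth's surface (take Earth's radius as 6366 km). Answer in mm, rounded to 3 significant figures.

≈ 14.2 mm

Total mass lost = 150 Gt/yr × 34 yr = 5100 Gt = 5.100×10^15 kg.
ρ_w = 1028 kg m⁻³, so water volume = 5.100×10^15 / 1028 = 4.961×10^12 m³.
Δh = 4.961×10^12 / 3.50×10^14 = 0.0142 m = 14.2 mm.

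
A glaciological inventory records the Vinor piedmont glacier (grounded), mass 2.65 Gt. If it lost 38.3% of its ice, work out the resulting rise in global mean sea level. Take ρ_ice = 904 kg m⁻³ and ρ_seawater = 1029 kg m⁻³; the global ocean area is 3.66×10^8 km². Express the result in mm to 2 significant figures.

≈ 2.7×10^-3 mm

Vinor: 0.383 × 2.65 Gt = 1.015×10^12 kg; dividing by ρ_w = 1029 kg m⁻³ gives 9.863×10^8 m³ of water.
Spread over 3.66×10^14 m² of ocean, Δh = 9.863×10^8 / 3.66×10^14 = 2.69×10^-6 m = 2.7×10^-3 mm.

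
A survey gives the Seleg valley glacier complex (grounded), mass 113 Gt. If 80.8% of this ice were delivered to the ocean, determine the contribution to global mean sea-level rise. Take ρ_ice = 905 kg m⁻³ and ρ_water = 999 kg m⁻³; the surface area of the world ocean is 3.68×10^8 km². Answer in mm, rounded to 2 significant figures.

Seleg: 0.808 × 113 Gt = 9.130×10^13 kg; dividing by ρ_w = 999 kg m⁻³ gives 9.140×10^10 m³ of water.
Spread over 3.68×10^14 m² of ocean, Δh = 9.140×10^10 / 3.68×10^14 = 2.48×10^-4 m = 0.25 mm.

≈ 0.25 mm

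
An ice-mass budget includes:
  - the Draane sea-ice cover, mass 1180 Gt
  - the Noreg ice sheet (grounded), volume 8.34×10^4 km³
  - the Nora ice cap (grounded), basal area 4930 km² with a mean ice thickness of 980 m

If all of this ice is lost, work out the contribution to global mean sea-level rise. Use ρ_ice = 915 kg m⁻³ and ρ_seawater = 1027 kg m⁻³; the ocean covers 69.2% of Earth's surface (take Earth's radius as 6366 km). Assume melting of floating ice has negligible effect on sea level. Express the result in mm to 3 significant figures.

≈ 223 mm

The Draane sea-ice cover is floating and already displaces its own weight of water, so its melt adds essentially nothing to sea level.
Noreg: 8.34×10^4 km³ × (915/1027) = 7.430×10^4 km³ of water.
Nora: ice volume = 4930 km² × 980 m = 4831 km³; 4831 × (915/1027) = 4305 km³ of water.
Total added water ≈ 7.861×10^13 m³ over 3.52×10^14 m² → Δh = 0.223 m = 223 mm.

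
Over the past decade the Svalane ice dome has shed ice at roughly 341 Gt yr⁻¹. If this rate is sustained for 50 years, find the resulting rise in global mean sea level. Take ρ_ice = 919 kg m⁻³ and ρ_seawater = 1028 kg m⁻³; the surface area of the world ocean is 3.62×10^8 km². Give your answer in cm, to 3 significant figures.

Total mass lost = 341 Gt/yr × 50 yr = 1.705×10^4 Gt = 1.705×10^16 kg.
ρ_w = 1028 kg m⁻³, so water volume = 1.705×10^16 / 1028 = 1.659×10^13 m³.
Δh = 1.659×10^13 / 3.62×10^14 = 0.0458 m = 4.58 cm.

≈ 4.58 cm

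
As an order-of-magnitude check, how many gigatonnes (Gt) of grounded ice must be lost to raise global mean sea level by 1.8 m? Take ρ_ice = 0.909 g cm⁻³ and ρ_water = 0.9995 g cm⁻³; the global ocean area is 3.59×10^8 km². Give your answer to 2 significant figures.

Required water volume = Δh × A = 1.8 m × 3.59×10^14 m² = 6.462×10^14 m³.
ρ_w = 0.9995 g cm⁻³ = 999.5 kg m⁻³, so the mass of water = 6.462×10^14 m³ × 999.5 kg m⁻³ = 6.459×10^17 kg = 6.5×10^5 Gt (and the same mass of ice, by conservation).

≈ 6.5×10^5 Gt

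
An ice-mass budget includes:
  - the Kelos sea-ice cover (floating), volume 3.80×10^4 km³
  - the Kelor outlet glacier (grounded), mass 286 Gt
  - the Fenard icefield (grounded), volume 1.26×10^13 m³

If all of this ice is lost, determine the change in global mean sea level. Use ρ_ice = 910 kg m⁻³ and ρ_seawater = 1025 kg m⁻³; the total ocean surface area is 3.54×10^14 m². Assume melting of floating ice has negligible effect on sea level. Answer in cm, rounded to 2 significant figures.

≈ 3.2 cm

The Kelos sea-ice cover is floating and already displaces its own weight of water, so its melt adds essentially nothing to sea level.
Kelor: 286 Gt = 2.860×10^14 kg; dividing by ρ_w = 1025 kg m⁻³ gives 2.790×10^11 m³ of water.
Fenard: 1.26×10^13 m³ × (910/1025) = 1.119×10^13 m³ of water.
Total added water ≈ 1.147×10^13 m³ over 3.54×10^14 m² → Δh = 0.0324 m = 3.2 cm.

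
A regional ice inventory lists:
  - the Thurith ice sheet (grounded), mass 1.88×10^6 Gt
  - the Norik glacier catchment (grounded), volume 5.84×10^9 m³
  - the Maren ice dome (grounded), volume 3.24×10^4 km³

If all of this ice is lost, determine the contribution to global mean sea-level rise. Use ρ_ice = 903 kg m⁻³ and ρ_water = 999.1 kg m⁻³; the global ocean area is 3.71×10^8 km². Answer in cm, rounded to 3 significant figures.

≈ 515 cm

Thurith: 1.88×10^6 Gt = 1.880×10^18 kg; dividing by ρ_w = 999.1 kg m⁻³ gives 1.882×10^15 m³ of water.
Norik: 5.84×10^9 m³ × (903/999.1) = 5.278×10^9 m³ of water.
Maren: 3.24×10^4 km³ × (903/999.1) = 2.928×10^4 km³ of water.
Total added water ≈ 1.911×10^15 m³ over 3.71×10^14 m² → Δh = 5.15 m = 515 cm.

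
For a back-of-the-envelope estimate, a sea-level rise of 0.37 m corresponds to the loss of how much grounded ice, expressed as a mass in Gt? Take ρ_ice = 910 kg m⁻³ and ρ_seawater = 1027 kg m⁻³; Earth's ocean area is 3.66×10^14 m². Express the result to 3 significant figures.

Required water volume = Δh × A = 0.37 m × 3.66×10^14 m² = 1.354×10^14 m³.
ρ_w = 1027 kg m⁻³, so the mass of water = 1.354×10^14 m³ × 1027 kg m⁻³ = 1.391×10^17 kg = 1.39×10^5 Gt (and the same mass of ice, by conservation).

≈ 1.39×10^5 Gt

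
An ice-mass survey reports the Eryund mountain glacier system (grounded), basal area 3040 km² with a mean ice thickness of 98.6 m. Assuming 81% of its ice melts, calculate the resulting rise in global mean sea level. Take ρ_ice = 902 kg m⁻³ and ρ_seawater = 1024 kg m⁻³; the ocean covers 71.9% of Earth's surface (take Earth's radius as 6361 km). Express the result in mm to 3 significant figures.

≈ 0.585 mm

Eryund: ice volume = 3040 km² × 98.6 m = 299.7 km³; 0.81 × 299.7 × (902/1024) = 213.9 km³ of water.
Spread over 3.66×10^14 m² of ocean, Δh = 2.139×10^11 / 3.66×10^14 = 5.85×10^-4 m = 0.585 mm.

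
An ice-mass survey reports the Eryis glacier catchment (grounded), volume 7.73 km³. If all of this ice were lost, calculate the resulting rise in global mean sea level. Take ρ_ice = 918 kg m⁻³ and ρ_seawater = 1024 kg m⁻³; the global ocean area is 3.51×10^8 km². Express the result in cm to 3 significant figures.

Eryis: 7.73 km³ × (918/1024) = 6.930 km³ of water.
Spread over 3.51×10^14 m² of ocean, Δh = 6.930×10^9 / 3.51×10^14 = 1.97×10^-5 m = 1.97×10^-3 cm.

≈ 1.97×10^-3 cm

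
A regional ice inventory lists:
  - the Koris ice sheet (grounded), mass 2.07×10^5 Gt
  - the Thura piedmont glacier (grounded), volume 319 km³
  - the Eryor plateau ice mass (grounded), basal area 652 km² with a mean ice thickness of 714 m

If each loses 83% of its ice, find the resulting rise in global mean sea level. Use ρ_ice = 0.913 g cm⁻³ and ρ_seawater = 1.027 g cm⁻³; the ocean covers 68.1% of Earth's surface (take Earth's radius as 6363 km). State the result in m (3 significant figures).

≈ 0.485 m

Koris: 0.83 × 2.07×10^5 Gt = 1.718×10^17 kg; dividing by ρ_w = 1.027 g cm⁻³ = 1027 kg m⁻³ gives 1.673×10^14 m³ of water.
Thura: 0.83 × 319 km³ × (913/1027) = 235.4 km³ of water.
Eryor: ice volume = 652 km² × 714 m = 465.5 km³; 0.83 × 465.5 × (913/1027) = 343.5 km³ of water.
Total added water ≈ 1.679×10^14 m³ over 3.46×10^14 m² → Δh = 0.485 m.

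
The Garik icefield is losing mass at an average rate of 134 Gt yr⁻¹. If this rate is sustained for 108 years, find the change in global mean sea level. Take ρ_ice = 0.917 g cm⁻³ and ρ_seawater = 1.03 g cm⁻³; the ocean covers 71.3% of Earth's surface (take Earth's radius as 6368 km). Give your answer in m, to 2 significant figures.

≈ 0.039 m

Total mass lost = 134 Gt/yr × 108 yr = 1.447×10^4 Gt = 1.447×10^16 kg.
ρ_w = 1.03 g cm⁻³ = 1030 kg m⁻³, so water volume = 1.447×10^16 / 1030 = 1.405×10^13 m³.
Δh = 1.405×10^13 / 3.63×10^14 = 0.0387 m.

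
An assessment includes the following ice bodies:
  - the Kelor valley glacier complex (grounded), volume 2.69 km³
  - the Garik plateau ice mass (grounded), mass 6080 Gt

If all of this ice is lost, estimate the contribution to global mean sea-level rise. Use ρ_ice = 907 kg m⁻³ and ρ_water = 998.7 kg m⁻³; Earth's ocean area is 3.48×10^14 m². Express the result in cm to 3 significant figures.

Kelor: 2.69 km³ × (907/998.7) = 2.443 km³ of water.
Garik: 6080 Gt = 6.080×10^15 kg; dividing by ρ_w = 998.7 kg m⁻³ gives 6.088×10^12 m³ of water.
Total added water ≈ 6.090×10^12 m³ over 3.48×10^14 m² → Δh = 0.0175 m = 1.75 cm.

≈ 1.75 cm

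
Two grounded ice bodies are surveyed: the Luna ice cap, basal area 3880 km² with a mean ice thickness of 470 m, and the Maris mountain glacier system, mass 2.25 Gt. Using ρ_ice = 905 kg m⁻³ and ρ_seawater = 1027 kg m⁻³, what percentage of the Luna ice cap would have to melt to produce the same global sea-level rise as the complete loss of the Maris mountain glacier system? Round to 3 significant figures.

Equal sea-level rise means equal mass of meltwater, i.e. equal mass of ice lost.
Ice mass of Maris: 2.250×10^12 kg; ice mass of Luna: 1.650×10^15 kg.
Fraction required = 2.250×10^12 / 1.650×10^15 = 1.36×10^-3 → 0.136 %.

≈ 0.136 %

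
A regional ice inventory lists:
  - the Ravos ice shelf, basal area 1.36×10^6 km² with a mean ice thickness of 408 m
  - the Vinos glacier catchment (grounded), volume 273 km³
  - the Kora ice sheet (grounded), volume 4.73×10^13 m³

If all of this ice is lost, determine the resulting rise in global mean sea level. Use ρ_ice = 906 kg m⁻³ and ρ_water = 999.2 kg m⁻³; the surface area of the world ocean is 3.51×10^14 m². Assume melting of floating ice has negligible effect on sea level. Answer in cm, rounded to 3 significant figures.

The Ravos ice shelf is floating and already displaces its own weight of water, so its melt adds essentially nothing to sea level.
Vinos: 273 km³ × (906/999.2) = 247.5 km³ of water.
Kora: 4.73×10^13 m³ × (906/999.2) = 4.289×10^13 m³ of water.
Total added water ≈ 4.314×10^13 m³ over 3.51×10^14 m² → Δh = 0.123 m = 12.3 cm.

≈ 12.3 cm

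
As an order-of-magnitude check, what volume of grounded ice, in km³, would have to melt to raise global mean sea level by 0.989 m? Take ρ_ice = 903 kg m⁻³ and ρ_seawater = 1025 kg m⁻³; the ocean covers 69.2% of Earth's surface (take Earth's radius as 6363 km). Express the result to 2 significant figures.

Required water volume = Δh × A = 0.989 m × 3.52×10^14 m² = 3.482×10^14 m³ = 3.482×10^5 km³.
Ice volume = water volume × ρ_w/ρ_ice = 3.482×10^5 × 1025/903 = 4.0×10^5 km³.

≈ 4.0×10^5 km³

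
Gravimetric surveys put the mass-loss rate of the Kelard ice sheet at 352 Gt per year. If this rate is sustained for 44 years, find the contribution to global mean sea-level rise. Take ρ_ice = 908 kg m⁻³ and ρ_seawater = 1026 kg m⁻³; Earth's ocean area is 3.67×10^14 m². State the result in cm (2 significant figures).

Total mass lost = 352 Gt/yr × 44 yr = 1.549×10^4 Gt = 1.549×10^16 kg.
ρ_w = 1026 kg m⁻³, so water volume = 1.549×10^16 / 1026 = 1.510×10^13 m³.
Δh = 1.510×10^13 / 3.67×10^14 = 0.0411 m = 4.1 cm.

≈ 4.1 cm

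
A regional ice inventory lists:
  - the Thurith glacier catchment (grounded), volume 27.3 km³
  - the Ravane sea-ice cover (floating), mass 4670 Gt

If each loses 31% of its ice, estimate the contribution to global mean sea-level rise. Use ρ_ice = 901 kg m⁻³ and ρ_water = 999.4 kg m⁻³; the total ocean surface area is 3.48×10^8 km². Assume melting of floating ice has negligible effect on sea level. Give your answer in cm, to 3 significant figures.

≈ 2.19×10^-3 cm

Thurith: 0.31 × 27.3 km³ × (901/999.4) = 7.630 km³ of water.
The Ravane sea-ice cover is floating and already displaces its own weight of water, so its melt adds essentially nothing to sea level.
Total added water ≈ 7.630×10^9 m³ over 3.48×10^14 m² → Δh = 2.19×10^-5 m = 2.19×10^-3 cm.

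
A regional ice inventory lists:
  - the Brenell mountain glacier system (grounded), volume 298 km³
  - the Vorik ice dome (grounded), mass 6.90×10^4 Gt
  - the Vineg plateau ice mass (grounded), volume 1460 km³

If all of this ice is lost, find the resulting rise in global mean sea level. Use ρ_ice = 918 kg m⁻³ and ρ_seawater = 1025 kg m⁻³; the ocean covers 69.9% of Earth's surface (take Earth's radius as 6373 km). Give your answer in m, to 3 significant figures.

≈ 0.193 m

Brenell: 298 km³ × (918/1025) = 266.9 km³ of water.
Vorik: 6.90×10^4 Gt = 6.900×10^16 kg; dividing by ρ_w = 1025 kg m⁻³ gives 6.732×10^13 m³ of water.
Vineg: 1460 km³ × (918/1025) = 1308 km³ of water.
Total added water ≈ 6.889×10^13 m³ over 3.57×10^14 m² → Δh = 0.193 m.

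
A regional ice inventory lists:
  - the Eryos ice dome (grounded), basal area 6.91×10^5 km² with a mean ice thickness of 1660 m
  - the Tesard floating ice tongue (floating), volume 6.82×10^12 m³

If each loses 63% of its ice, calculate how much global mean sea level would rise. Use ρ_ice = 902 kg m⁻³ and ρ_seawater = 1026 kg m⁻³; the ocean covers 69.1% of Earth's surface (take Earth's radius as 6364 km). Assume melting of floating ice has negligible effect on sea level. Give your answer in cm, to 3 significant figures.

≈ 181 cm

Eryos: ice volume = 6.91×10^5 km² × 1660 m = 1.147×10^6 km³; 0.63 × 1.147×10^6 × (902/1026) = 6.353×10^5 km³ of water.
The Tesard floating ice tongue is floating and already displaces its own weight of water, so its melt adds essentially nothing to sea level.
Total added water ≈ 6.353×10^14 m³ over 3.52×10^14 m² → Δh = 1.81 m = 181 cm.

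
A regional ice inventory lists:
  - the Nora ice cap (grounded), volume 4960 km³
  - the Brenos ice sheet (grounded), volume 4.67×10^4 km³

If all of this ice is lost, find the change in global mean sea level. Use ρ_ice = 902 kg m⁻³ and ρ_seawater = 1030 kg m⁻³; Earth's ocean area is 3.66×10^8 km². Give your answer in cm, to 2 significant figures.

≈ 12 cm

Nora: 4960 km³ × (902/1030) = 4344 km³ of water.
Brenos: 4.67×10^4 km³ × (902/1030) = 4.090×10^4 km³ of water.
Total added water ≈ 4.524×10^13 m³ over 3.66×10^14 m² → Δh = 0.124 m = 12 cm.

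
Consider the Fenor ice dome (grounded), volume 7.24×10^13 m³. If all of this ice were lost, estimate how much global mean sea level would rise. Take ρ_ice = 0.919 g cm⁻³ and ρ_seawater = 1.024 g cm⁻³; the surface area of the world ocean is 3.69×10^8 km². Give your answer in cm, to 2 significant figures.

Fenor: 7.24×10^13 m³ × (919/1024) = 6.498×10^13 m³ of water.
Spread over 3.69×10^14 m² of ocean, Δh = 6.498×10^13 / 3.69×10^14 = 0.176 m = 18 cm.

≈ 18 cm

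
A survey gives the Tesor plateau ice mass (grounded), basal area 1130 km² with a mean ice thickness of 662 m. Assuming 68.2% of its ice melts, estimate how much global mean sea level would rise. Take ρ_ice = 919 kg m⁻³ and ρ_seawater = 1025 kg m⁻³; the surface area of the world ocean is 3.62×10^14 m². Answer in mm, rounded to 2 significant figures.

≈ 1.3 mm

Tesor: ice volume = 1130 km² × 662 m = 748.1 km³; 0.682 × 748.1 × (919/1025) = 457.4 km³ of water.
Spread over 3.62×10^14 m² of ocean, Δh = 4.574×10^11 / 3.62×10^14 = 1.26×10^-3 m = 1.3 mm.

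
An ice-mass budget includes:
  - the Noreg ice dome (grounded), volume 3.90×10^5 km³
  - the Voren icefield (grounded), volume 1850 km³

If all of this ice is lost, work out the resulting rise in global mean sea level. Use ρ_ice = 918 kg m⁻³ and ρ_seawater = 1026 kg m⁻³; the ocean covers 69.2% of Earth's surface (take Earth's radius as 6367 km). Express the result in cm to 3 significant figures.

Noreg: 3.90×10^5 km³ × (918/1026) = 3.489×10^5 km³ of water.
Voren: 1850 km³ × (918/1026) = 1655 km³ of water.
Total added water ≈ 3.506×10^14 m³ over 3.53×10^14 m² → Δh = 0.995 m = 99.5 cm.

≈ 99.5 cm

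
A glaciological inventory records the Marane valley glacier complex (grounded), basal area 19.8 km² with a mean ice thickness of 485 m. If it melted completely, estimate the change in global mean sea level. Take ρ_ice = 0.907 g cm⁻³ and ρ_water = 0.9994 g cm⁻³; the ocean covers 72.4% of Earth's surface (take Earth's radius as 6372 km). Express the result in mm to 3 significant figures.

Marane: ice volume = 19.8 km² × 485 m = 9.603 km³; 9.603 × (907/999.4) = 8.715 km³ of water.
Spread over 3.69×10^14 m² of ocean, Δh = 8.715×10^9 / 3.69×10^14 = 2.36×10^-5 m = 0.0236 mm.

≈ 0.0236 mm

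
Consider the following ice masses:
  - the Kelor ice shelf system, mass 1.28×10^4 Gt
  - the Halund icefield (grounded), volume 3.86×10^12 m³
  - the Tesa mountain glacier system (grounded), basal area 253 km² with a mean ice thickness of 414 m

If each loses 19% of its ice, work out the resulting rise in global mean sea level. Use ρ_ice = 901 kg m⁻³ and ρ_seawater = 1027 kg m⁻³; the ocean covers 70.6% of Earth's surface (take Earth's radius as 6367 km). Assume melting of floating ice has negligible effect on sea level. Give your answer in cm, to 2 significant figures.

≈ 0.18 cm

The Kelor ice shelf system is floating and already displaces its own weight of water, so its melt adds essentially nothing to sea level.
Halund: 0.19 × 3.86×10^12 m³ × (901/1027) = 6.434×10^11 m³ of water.
Tesa: ice volume = 253 km² × 414 m = 104.7 km³; 0.19 × 104.7 × (901/1027) = 17.46 km³ of water.
Total added water ≈ 6.609×10^11 m³ over 3.60×10^14 m² → Δh = 1.84×10^-3 m = 0.18 cm.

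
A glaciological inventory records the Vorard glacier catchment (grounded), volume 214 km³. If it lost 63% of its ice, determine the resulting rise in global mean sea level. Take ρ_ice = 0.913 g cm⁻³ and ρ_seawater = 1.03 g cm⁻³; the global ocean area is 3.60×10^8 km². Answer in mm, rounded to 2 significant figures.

Vorard: 0.63 × 214 km³ × (913/1030) = 119.5 km³ of water.
Spread over 3.60×10^14 m² of ocean, Δh = 1.195×10^11 / 3.60×10^14 = 3.32×10^-4 m = 0.33 mm.

≈ 0.33 mm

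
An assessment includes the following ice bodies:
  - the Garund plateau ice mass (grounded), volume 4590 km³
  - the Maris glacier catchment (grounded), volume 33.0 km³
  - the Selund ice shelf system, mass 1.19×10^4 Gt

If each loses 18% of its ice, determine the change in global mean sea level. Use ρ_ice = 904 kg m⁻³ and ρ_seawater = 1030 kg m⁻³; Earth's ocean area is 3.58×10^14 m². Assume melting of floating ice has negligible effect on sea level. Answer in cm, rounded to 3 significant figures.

Garund: 0.18 × 4590 km³ × (904/1030) = 725.1 km³ of water.
Maris: 0.18 × 33.0 km³ × (904/1030) = 5.213 km³ of water.
The Selund ice shelf system is floating and already displaces its own weight of water, so its melt adds essentially nothing to sea level.
Total added water ≈ 7.303×10^11 m³ over 3.58×10^14 m² → Δh = 2.04×10^-3 m = 0.204 cm.

≈ 0.204 cm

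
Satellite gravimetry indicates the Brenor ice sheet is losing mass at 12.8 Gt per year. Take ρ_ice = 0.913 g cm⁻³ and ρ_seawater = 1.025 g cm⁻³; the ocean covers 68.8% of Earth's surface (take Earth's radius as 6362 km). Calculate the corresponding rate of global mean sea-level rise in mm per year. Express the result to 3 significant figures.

≈ 0.0357 mm/yr

ρ_w = 1.025 g cm⁻³ = 1025 kg m⁻³. Annual water volume added = 12.8 Gt / ρ_w = 1.280×10^13 kg / 1025 kg m⁻³ = 1.249×10^10 m³.
Δh per year = 1.249×10^10 / 3.50×10^14 = 3.57×10^-5 m = 0.0357 mm.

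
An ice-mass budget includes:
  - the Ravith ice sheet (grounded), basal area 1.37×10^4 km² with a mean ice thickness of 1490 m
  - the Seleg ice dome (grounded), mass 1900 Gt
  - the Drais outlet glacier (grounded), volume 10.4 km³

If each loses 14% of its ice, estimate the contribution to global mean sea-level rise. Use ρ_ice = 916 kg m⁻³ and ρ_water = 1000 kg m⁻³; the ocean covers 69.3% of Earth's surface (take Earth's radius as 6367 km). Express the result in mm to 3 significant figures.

Ravith: ice volume = 1.37×10^4 km² × 1490 m = 2.041×10^4 km³; 0.14 × 2.041×10^4 × (916/1000) = 2618 km³ of water.
Seleg: 0.14 × 1900 Gt = 2.660×10^14 kg; dividing by ρ_w = 1000 kg m⁻³ gives 2.660×10^11 m³ of water.
Drais: 0.14 × 10.4 km³ × (916/1000) = 1.334 km³ of water.
Total added water ≈ 2.885×10^12 m³ over 3.53×10^14 m² → Δh = 8.17×10^-3 m = 8.17 mm.

≈ 8.17 mm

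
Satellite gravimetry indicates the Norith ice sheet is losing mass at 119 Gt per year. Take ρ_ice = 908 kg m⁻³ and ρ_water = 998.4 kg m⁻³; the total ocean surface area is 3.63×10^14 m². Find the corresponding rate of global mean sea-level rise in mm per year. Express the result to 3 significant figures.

≈ 0.328 mm/yr

ρ_w = 998.4 kg m⁻³. Annual water volume added = 119 Gt / ρ_w = 1.190×10^14 kg / 998.4 kg m⁻³ = 1.192×10^11 m³.
Δh per year = 1.192×10^11 / 3.63×10^14 = 3.28×10^-4 m = 0.328 mm.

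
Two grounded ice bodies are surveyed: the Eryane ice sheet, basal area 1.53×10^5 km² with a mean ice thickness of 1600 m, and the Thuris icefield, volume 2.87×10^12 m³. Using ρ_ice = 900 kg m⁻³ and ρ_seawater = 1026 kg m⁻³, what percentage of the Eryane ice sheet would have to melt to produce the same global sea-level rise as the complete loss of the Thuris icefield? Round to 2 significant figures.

Equal sea-level rise means equal mass of meltwater, i.e. equal mass of ice lost.
Ice mass of Thuris: 2.583×10^15 kg; ice mass of Eryane: 2.203×10^17 kg.
Fraction required = 2.583×10^15 / 2.203×10^17 = 0.0117 → 1.2 %.

≈ 1.2 %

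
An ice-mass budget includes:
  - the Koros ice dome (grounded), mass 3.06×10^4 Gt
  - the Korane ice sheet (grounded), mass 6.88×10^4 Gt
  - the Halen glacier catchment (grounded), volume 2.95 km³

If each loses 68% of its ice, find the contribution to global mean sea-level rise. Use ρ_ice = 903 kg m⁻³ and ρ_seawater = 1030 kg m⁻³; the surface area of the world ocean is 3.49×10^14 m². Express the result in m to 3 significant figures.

Koros: 0.68 × 3.06×10^4 Gt = 2.081×10^16 kg; dividing by ρ_w = 1030 kg m⁻³ gives 2.020×10^13 m³ of water.
Korane: 0.68 × 6.88×10^4 Gt = 4.678×10^16 kg; dividing by ρ_w = 1030 kg m⁻³ gives 4.542×10^13 m³ of water.
Halen: 0.68 × 2.95 km³ × (903/1030) = 1.759 km³ of water.
Total added water ≈ 6.563×10^13 m³ over 3.49×10^14 m² → Δh = 0.188 m.

≈ 0.188 m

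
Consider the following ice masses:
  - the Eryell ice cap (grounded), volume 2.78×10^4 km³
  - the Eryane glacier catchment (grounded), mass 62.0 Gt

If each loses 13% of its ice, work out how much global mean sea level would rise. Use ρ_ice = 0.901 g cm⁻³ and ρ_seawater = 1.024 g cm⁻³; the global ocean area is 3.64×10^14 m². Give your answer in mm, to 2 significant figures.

Eryell: 0.13 × 2.78×10^4 km³ × (901/1024) = 3180 km³ of water.
Eryane: 0.13 × 62.0 Gt = 8.060×10^12 kg; dividing by ρ_w = 1.024 g cm⁻³ = 1024 kg m⁻³ gives 7.871×10^9 m³ of water.
Total added water ≈ 3.188×10^12 m³ over 3.64×10^14 m² → Δh = 8.76×10^-3 m = 8.8 mm.

≈ 8.8 mm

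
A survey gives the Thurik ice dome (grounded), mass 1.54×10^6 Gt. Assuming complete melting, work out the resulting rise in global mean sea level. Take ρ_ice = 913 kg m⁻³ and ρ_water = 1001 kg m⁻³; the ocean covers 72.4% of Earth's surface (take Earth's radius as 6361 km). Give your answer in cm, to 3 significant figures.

Thurik: 1.54×10^6 Gt = 1.540×10^18 kg; dividing by ρ_w = 1001 kg m⁻³ gives 1.538×10^15 m³ of water.
Spread over 3.68×10^14 m² of ocean, Δh = 1.538×10^15 / 3.68×10^14 = 4.18 m = 418 cm.

≈ 418 cm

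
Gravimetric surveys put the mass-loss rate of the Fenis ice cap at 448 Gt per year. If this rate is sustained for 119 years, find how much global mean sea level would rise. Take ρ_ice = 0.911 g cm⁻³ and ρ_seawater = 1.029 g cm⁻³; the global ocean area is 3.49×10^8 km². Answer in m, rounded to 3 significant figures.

≈ 0.148 m

Total mass lost = 448 Gt/yr × 119 yr = 5.331×10^4 Gt = 5.331×10^16 kg.
ρ_w = 1.029 g cm⁻³ = 1029 kg m⁻³, so water volume = 5.331×10^16 / 1029 = 5.181×10^13 m³.
Δh = 5.181×10^13 / 3.49×10^14 = 0.148 m.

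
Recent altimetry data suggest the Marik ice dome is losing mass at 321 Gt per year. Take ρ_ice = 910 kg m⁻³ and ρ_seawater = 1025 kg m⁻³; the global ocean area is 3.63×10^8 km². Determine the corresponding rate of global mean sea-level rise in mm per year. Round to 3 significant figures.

≈ 0.863 mm/yr

ρ_w = 1025 kg m⁻³. Annual water volume added = 321 Gt / ρ_w = 3.210×10^14 kg / 1025 kg m⁻³ = 3.132×10^11 m³.
Δh per year = 3.132×10^11 / 3.63×10^14 = 8.63×10^-4 m = 0.863 mm.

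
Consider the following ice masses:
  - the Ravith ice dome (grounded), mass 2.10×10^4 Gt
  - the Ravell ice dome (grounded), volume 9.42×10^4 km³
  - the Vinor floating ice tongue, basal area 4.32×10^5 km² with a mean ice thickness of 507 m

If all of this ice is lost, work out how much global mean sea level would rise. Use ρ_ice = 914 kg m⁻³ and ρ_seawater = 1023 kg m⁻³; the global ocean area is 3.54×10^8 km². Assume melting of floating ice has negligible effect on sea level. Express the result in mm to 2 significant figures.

Ravith: 2.10×10^4 Gt = 2.100×10^16 kg; dividing by ρ_w = 1023 kg m⁻³ gives 2.053×10^13 m³ of water.
Ravell: 9.42×10^4 km³ × (914/1023) = 8.416×10^4 km³ of water.
The Vinor floating ice tongue is floating and already displaces its own weight of water, so its melt adds essentially nothing to sea level.
Total added water ≈ 1.047×10^14 m³ over 3.54×10^14 m² → Δh = 0.296 m = 300 mm.

≈ 300 mm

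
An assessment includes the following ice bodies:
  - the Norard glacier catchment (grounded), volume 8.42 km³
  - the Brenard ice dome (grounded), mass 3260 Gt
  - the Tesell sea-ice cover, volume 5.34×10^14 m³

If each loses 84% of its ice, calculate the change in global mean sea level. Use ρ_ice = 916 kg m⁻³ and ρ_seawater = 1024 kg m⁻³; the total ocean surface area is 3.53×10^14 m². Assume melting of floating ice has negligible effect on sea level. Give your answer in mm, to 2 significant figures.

≈ 7.6 mm

Norard: 0.84 × 8.42 km³ × (916/1024) = 6.327 km³ of water.
Brenard: 0.84 × 3260 Gt = 2.738×10^15 kg; dividing by ρ_w = 1024 kg m⁻³ gives 2.674×10^12 m³ of water.
The Tesell sea-ice cover is floating and already displaces its own weight of water, so its melt adds essentially nothing to sea level.
Total added water ≈ 2.681×10^12 m³ over 3.53×10^14 m² → Δh = 7.59×10^-3 m = 7.6 mm.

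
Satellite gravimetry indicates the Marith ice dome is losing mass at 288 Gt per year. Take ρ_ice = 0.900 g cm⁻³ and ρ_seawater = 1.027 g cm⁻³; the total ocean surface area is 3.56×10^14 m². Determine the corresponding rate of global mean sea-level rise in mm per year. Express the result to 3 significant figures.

≈ 0.788 mm/yr

ρ_w = 1.027 g cm⁻³ = 1027 kg m⁻³. Annual water volume added = 288 Gt / ρ_w = 2.880×10^14 kg / 1027 kg m⁻³ = 2.804×10^11 m³.
Δh per year = 2.804×10^11 / 3.56×10^14 = 7.88×10^-4 m = 0.788 mm.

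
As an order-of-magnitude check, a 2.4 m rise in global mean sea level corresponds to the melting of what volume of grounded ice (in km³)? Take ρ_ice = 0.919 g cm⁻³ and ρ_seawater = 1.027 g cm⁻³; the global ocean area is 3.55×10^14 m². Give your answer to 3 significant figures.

≈ 9.52×10^5 km³

Required water volume = Δh × A = 2.4 m × 3.55×10^14 m² = 8.520×10^14 m³ = 8.520×10^5 km³.
Ice volume = water volume × ρ_w/ρ_ice = 8.520×10^5 × 1027/919 = 9.52×10^5 km³.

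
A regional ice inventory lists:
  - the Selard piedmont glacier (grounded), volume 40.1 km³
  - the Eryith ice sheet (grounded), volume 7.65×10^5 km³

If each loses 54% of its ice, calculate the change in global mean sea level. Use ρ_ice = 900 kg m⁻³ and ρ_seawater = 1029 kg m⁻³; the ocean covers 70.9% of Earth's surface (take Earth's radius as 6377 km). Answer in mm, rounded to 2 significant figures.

≈ 1000 mm

Selard: 0.54 × 40.1 km³ × (900/1029) = 18.94 km³ of water.
Eryith: 0.54 × 7.65×10^5 km³ × (900/1029) = 3.613×10^5 km³ of water.
Total added water ≈ 3.613×10^14 m³ over 3.62×10^14 m² → Δh = 0.997 m = 1000 mm.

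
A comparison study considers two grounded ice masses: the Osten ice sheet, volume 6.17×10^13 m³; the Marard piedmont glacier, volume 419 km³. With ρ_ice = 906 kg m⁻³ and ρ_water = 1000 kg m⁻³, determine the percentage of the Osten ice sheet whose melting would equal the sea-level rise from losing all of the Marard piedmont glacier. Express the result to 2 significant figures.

Equal sea-level rise means equal mass of meltwater, i.e. equal mass of ice lost.
Ice mass of Marard: 3.796×10^14 kg; ice mass of Osten: 5.590×10^16 kg.
Fraction required = 3.796×10^14 / 5.590×10^16 = 6.79×10^-3 → 0.68 %.

≈ 0.68 %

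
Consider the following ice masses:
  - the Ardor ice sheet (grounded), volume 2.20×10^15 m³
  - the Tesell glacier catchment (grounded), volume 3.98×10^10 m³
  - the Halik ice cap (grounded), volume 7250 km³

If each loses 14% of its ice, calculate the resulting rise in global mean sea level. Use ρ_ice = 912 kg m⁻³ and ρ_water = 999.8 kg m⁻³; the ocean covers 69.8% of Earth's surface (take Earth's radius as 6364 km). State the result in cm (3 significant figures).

Ardor: 0.14 × 2.20×10^15 m³ × (912/999.8) = 2.810×10^14 m³ of water.
Tesell: 0.14 × 3.98×10^10 m³ × (912/999.8) = 5.083×10^9 m³ of water.
Halik: 0.14 × 7250 km³ × (912/999.8) = 925.9 km³ of water.
Total added water ≈ 2.819×10^14 m³ over 3.55×10^14 m² → Δh = 0.793 m = 79.3 cm.

≈ 79.3 cm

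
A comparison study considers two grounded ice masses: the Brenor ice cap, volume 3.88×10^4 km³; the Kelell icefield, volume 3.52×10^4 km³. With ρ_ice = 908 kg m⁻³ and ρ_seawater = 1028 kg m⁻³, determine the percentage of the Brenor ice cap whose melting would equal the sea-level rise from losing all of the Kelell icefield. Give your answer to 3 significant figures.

Equal sea-level rise means equal mass of meltwater, i.e. equal mass of ice lost.
Ice mass of Kelell: 3.196×10^16 kg; ice mass of Brenor: 3.523×10^16 kg.
Fraction required = 3.196×10^16 / 3.523×10^16 = 0.907 → 90.7 %.

≈ 90.7 %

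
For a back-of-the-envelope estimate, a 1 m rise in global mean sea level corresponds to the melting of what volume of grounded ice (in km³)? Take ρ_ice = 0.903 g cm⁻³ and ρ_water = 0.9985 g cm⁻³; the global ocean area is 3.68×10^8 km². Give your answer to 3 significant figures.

Required water volume = Δh × A = 1 m × 3.68×10^14 m² = 3.680×10^14 m³ = 3.680×10^5 km³.
Ice volume = water volume × ρ_w/ρ_ice = 3.680×10^5 × 998.5/903 = 4.07×10^5 km³.

≈ 4.07×10^5 km³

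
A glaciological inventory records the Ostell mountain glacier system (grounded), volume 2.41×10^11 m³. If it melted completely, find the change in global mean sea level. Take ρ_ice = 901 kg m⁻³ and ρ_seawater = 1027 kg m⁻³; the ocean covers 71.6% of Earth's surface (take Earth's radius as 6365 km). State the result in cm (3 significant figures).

Ostell: 2.41×10^11 m³ × (901/1027) = 2.114×10^11 m³ of water.
Spread over 3.65×10^14 m² of ocean, Δh = 2.114×10^11 / 3.65×10^14 = 5.80×10^-4 m = 0.0580 cm.

≈ 0.0580 cm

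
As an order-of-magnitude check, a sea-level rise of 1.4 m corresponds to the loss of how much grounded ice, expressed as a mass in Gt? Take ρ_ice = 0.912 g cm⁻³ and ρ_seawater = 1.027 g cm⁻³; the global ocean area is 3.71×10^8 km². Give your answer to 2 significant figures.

Required water volume = Δh × A = 1.4 m × 3.71×10^14 m² = 5.194×10^14 m³.
ρ_w = 1.027 g cm⁻³ = 1027 kg m⁻³, so the mass of water = 5.194×10^14 m³ × 1027 kg m⁻³ = 5.334×10^17 kg = 5.3×10^5 Gt (and the same mass of ice, by conservation).

≈ 5.3×10^5 Gt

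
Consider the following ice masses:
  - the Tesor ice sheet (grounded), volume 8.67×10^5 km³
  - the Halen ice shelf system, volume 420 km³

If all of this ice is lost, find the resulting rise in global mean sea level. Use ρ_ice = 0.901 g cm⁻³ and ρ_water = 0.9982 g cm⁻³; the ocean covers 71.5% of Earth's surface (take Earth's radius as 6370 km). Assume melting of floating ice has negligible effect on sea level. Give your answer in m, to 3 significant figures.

≈ 2.15 m

Tesor: 8.67×10^5 km³ × (901/998.2) = 7.826×10^5 km³ of water.
The Halen ice shelf system is floating and already displaces its own weight of water, so its melt adds essentially nothing to sea level.
Total added water ≈ 7.826×10^14 m³ over 3.65×10^14 m² → Δh = 2.15 m.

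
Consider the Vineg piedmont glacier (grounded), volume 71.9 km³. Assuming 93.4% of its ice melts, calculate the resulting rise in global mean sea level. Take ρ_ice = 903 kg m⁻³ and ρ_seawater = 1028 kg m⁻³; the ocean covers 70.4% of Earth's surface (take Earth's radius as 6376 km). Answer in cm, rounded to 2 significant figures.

≈ 0.016 cm

Vineg: 0.934 × 71.9 km³ × (903/1028) = 58.99 km³ of water.
Spread over 3.60×10^14 m² of ocean, Δh = 5.899×10^10 / 3.60×10^14 = 1.64×10^-4 m = 0.016 cm.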